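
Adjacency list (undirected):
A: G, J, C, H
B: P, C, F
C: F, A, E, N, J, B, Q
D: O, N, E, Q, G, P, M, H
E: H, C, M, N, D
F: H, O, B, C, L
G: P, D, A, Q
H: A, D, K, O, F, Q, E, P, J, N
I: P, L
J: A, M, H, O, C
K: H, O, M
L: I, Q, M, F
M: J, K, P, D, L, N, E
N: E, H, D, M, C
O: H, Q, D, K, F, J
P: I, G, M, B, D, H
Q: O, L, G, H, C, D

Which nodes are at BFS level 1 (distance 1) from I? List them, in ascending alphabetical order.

Level 0: I
Level 1: L, P
Level 2: B, D, F, G, H, M, Q
Level 3: A, C, E, J, K, N, O

L, P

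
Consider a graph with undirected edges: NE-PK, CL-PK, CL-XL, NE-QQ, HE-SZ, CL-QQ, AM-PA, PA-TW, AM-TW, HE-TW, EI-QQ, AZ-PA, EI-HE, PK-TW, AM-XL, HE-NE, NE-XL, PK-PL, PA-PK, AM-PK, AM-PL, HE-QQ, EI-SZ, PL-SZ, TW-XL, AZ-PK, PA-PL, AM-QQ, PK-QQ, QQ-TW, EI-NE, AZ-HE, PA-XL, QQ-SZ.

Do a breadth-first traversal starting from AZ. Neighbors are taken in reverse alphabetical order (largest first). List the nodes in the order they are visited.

AZ, PK, PA, HE, TW, QQ, PL, NE, CL, AM, XL, SZ, EI

Visit AZ; enqueue PK, PA, HE → queue [PK, PA, HE]
Visit PK; enqueue TW, QQ, PL, NE, CL, AM → queue [PA, HE, TW, QQ, PL, NE, CL, AM]
Visit PA; enqueue XL → queue [HE, TW, QQ, PL, NE, CL, AM, XL]
Visit HE; enqueue SZ, EI → queue [TW, QQ, PL, NE, CL, AM, XL, SZ, EI]
Visit TW → queue [QQ, PL, NE, CL, AM, XL, SZ, EI]
Visit QQ → queue [PL, NE, CL, AM, XL, SZ, EI]
Visit PL → queue [NE, CL, AM, XL, SZ, EI]
Visit NE → queue [CL, AM, XL, SZ, EI]
Visit CL → queue [AM, XL, SZ, EI]
Visit AM → queue [XL, SZ, EI]
Visit XL → queue [SZ, EI]
Visit SZ → queue [EI]
Visit EI → queue []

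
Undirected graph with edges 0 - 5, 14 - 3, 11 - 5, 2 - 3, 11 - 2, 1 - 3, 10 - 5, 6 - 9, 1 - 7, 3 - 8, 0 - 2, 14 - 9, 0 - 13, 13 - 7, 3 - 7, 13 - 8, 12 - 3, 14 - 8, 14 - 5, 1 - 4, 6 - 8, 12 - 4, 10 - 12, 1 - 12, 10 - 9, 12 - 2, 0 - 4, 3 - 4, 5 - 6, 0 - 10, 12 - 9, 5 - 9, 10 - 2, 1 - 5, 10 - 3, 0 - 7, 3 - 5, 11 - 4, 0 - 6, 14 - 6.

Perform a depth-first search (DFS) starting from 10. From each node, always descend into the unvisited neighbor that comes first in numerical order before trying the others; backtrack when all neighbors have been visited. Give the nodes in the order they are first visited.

Visit 10
10 → 0
0 → 2
2 → 3
3 → 1
1 → 4
4 → 11
11 → 5
5 → 6
6 → 8
8 → 13
13 → 7
8 → 14
14 → 9
9 → 12

10 0 2 3 1 4 11 5 6 8 13 7 14 9 12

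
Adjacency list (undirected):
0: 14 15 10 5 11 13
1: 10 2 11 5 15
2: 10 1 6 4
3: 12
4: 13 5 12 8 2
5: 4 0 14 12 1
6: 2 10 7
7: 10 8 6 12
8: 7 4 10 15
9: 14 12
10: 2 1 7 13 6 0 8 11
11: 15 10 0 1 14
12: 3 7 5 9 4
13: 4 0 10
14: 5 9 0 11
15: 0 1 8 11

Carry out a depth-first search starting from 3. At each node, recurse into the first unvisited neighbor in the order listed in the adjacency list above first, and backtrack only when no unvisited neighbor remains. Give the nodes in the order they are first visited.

3 → 12 → 7 → 10 → 2 → 1 → 11 → 15 → 0 → 14 → 5 → 4 → 13 → 8 → 9 → 6

Visit 3
3 → 12
12 → 7
7 → 10
10 → 2
2 → 1
1 → 11
11 → 15
15 → 0
0 → 14
14 → 5
5 → 4
4 → 13
4 → 8
14 → 9
2 → 6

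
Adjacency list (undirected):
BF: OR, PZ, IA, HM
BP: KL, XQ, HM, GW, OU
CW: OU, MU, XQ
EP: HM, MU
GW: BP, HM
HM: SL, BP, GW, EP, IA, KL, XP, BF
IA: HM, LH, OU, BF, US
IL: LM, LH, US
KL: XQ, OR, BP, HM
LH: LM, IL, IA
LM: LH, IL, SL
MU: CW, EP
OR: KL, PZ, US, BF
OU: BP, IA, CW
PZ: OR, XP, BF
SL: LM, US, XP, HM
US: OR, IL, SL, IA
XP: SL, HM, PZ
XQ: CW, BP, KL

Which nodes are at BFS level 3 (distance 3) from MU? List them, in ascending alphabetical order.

Level 0: MU
Level 1: CW, EP
Level 2: HM, OU, XQ
Level 3: BF, BP, GW, IA, KL, SL, XP
Level 4: LH, LM, OR, PZ, US
Level 5: IL

BF, BP, GW, IA, KL, SL, XP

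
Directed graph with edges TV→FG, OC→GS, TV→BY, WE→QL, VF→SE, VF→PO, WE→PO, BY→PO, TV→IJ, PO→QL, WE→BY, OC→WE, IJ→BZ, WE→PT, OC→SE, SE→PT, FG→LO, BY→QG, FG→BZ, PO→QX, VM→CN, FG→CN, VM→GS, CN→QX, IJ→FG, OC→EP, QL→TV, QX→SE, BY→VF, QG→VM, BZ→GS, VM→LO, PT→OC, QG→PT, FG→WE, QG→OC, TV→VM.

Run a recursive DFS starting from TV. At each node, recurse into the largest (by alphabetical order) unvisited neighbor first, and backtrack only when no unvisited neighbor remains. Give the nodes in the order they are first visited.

Visit TV
TV → VM
VM → LO
VM → GS
VM → CN
CN → QX
QX → SE
SE → PT
PT → OC
OC → WE
WE → QL
WE → PO
WE → BY
BY → VF
BY → QG
OC → EP
TV → IJ
IJ → FG
FG → BZ

TV → VM → LO → GS → CN → QX → SE → PT → OC → WE → QL → PO → BY → VF → QG → EP → IJ → FG → BZ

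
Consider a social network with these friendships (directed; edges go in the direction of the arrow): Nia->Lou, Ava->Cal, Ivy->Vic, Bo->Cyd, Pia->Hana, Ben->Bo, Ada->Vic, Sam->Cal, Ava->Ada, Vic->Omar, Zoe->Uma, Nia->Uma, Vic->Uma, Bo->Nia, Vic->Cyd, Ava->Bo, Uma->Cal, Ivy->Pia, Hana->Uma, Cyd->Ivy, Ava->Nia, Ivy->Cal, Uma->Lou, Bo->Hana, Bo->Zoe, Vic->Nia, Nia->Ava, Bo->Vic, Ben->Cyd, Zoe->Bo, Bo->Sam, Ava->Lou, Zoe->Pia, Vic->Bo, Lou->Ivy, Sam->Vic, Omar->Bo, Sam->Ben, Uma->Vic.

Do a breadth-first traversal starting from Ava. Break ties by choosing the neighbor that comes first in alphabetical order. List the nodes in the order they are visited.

Visit Ava; enqueue Ada, Bo, Cal, Lou, Nia → queue [Ada, Bo, Cal, Lou, Nia]
Visit Ada; enqueue Vic → queue [Bo, Cal, Lou, Nia, Vic]
Visit Bo; enqueue Cyd, Hana, Sam, Zoe → queue [Cal, Lou, Nia, Vic, Cyd, Hana, Sam, Zoe]
Visit Cal → queue [Lou, Nia, Vic, Cyd, Hana, Sam, Zoe]
Visit Lou; enqueue Ivy → queue [Nia, Vic, Cyd, Hana, Sam, Zoe, Ivy]
Visit Nia; enqueue Uma → queue [Vic, Cyd, Hana, Sam, Zoe, Ivy, Uma]
Visit Vic; enqueue Omar → queue [Cyd, Hana, Sam, Zoe, Ivy, Uma, Omar]
Visit Cyd → queue [Hana, Sam, Zoe, Ivy, Uma, Omar]
Visit Hana → queue [Sam, Zoe, Ivy, Uma, Omar]
Visit Sam; enqueue Ben → queue [Zoe, Ivy, Uma, Omar, Ben]
Visit Zoe; enqueue Pia → queue [Ivy, Uma, Omar, Ben, Pia]
Visit Ivy → queue [Uma, Omar, Ben, Pia]
Visit Uma → queue [Omar, Ben, Pia]
Visit Omar → queue [Ben, Pia]
Visit Ben → queue [Pia]
Visit Pia → queue []

Ava → Ada → Bo → Cal → Lou → Nia → Vic → Cyd → Hana → Sam → Zoe → Ivy → Uma → Omar → Ben → Pia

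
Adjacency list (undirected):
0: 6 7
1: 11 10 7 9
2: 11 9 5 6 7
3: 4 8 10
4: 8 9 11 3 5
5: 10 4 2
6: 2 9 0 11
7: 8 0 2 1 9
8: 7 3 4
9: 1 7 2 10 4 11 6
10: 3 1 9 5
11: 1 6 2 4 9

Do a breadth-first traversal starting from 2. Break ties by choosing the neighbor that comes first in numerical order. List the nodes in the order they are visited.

2 → 5 → 6 → 7 → 9 → 11 → 4 → 10 → 0 → 1 → 8 → 3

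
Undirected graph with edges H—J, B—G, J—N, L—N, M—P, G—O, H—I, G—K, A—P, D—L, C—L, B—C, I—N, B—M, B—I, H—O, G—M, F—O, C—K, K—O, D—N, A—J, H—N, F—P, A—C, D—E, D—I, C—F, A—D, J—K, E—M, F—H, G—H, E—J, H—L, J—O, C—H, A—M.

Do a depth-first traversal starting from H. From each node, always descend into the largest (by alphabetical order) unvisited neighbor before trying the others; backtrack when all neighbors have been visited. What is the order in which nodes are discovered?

H O K J N L D I B M P F C A G E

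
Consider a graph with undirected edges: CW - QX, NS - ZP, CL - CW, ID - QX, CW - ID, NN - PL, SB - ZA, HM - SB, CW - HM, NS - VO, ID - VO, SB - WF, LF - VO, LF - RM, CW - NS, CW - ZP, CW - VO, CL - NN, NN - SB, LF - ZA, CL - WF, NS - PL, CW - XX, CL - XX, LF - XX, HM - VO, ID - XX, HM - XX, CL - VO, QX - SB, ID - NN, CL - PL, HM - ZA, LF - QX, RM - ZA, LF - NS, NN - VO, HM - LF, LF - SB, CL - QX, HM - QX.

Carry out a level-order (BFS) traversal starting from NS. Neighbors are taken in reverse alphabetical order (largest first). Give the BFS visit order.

NS → ZP → VO → PL → LF → CW → NN → ID → HM → CL → ZA → XX → SB → RM → QX → WF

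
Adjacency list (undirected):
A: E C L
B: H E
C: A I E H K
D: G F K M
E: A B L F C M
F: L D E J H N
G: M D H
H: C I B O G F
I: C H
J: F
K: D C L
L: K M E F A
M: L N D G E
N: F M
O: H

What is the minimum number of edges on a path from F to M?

Level 0: F
Level 1: D, E, H, J, L, N
Level 2: A, B, C, G, I, K, M, O
M first appears at level 2.

2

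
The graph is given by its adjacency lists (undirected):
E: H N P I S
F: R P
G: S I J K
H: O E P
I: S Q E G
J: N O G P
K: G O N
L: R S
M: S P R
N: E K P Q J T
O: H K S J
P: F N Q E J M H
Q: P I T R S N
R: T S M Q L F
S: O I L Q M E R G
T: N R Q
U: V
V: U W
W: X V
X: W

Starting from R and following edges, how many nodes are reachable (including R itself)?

16

BFS from R visits: R, T, S, M, Q, L, F, N, O, I, E, G, P, K, J, H
Reachable nodes: 16 of 20 total.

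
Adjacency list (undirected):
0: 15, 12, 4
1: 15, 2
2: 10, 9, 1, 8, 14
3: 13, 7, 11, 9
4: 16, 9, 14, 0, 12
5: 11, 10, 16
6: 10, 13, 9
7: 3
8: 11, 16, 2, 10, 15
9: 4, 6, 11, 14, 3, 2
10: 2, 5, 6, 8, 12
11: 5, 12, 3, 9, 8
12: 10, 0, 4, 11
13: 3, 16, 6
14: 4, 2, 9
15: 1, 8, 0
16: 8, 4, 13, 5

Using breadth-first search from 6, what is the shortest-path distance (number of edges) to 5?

2

Level 0: 6
Level 1: 9, 10, 13
Level 2: 2, 3, 4, 5, 8, 11, 12, 14, 16
Level 3: 0, 1, 7, 15
5 first appears at level 2.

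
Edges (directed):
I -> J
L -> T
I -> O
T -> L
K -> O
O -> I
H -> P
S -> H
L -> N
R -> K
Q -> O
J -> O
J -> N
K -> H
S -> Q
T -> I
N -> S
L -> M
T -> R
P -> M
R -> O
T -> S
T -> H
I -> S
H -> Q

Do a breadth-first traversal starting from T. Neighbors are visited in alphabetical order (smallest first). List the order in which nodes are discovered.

T, H, I, L, R, S, P, Q, J, O, M, N, K

Visit T; enqueue H, I, L, R, S → queue [H, I, L, R, S]
Visit H; enqueue P, Q → queue [I, L, R, S, P, Q]
Visit I; enqueue J, O → queue [L, R, S, P, Q, J, O]
Visit L; enqueue M, N → queue [R, S, P, Q, J, O, M, N]
Visit R; enqueue K → queue [S, P, Q, J, O, M, N, K]
Visit S → queue [P, Q, J, O, M, N, K]
Visit P → queue [Q, J, O, M, N, K]
Visit Q → queue [J, O, M, N, K]
Visit J → queue [O, M, N, K]
Visit O → queue [M, N, K]
Visit M → queue [N, K]
Visit N → queue [K]
Visit K → queue []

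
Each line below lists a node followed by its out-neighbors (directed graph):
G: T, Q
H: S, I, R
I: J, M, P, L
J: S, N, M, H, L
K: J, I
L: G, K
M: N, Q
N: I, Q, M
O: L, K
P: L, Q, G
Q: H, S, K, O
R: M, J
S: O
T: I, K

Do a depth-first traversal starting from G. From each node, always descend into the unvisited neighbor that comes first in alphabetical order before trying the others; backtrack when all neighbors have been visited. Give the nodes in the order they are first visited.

G Q H I J L K M N S O P R T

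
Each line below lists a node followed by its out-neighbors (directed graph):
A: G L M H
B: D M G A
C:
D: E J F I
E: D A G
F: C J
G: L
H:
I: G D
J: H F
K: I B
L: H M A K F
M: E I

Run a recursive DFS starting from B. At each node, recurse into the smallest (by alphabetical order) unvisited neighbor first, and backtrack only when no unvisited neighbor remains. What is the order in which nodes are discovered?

B, A, G, L, F, C, J, H, K, I, D, E, M

Visit B
B → A
A → G
G → L
L → F
F → C
F → J
J → H
L → K
K → I
I → D
D → E
L → M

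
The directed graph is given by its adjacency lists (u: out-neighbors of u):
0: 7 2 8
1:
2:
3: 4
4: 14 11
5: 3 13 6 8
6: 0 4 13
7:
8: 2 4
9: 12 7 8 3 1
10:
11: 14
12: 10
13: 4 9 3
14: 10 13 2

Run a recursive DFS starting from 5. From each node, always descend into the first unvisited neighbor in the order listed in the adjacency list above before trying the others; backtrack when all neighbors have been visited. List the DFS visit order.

5 → 3 → 4 → 14 → 10 → 13 → 9 → 12 → 7 → 8 → 2 → 1 → 11 → 6 → 0

Visit 5
5 → 3
3 → 4
4 → 14
14 → 10
14 → 13
13 → 9
9 → 12
9 → 7
9 → 8
8 → 2
9 → 1
4 → 11
5 → 6
6 → 0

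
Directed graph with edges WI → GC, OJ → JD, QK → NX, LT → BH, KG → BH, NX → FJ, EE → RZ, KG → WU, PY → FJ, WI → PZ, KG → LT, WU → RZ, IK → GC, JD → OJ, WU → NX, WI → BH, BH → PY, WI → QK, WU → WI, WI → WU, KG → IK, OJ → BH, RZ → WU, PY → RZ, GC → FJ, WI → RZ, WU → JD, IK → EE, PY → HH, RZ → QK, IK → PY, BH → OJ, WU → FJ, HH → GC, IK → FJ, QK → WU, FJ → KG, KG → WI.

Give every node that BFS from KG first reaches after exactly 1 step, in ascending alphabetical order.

BH, IK, LT, WI, WU

Level 0: KG
Level 1: BH, IK, LT, WI, WU
Level 2: EE, FJ, GC, JD, NX, OJ, PY, PZ, QK, RZ
Level 3: HH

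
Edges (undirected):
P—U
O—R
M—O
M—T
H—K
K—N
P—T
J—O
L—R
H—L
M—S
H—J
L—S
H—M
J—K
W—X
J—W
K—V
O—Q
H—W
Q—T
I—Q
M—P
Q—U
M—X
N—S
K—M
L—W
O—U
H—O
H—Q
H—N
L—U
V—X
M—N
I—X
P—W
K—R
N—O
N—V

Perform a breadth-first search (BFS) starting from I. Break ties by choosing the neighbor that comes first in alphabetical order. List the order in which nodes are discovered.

I, Q, X, H, O, T, U, M, V, W, J, K, L, N, R, P, S

Visit I; enqueue Q, X → queue [Q, X]
Visit Q; enqueue H, O, T, U → queue [X, H, O, T, U]
Visit X; enqueue M, V, W → queue [H, O, T, U, M, V, W]
Visit H; enqueue J, K, L, N → queue [O, T, U, M, V, W, J, K, L, N]
Visit O; enqueue R → queue [T, U, M, V, W, J, K, L, N, R]
Visit T; enqueue P → queue [U, M, V, W, J, K, L, N, R, P]
Visit U → queue [M, V, W, J, K, L, N, R, P]
Visit M; enqueue S → queue [V, W, J, K, L, N, R, P, S]
Visit V → queue [W, J, K, L, N, R, P, S]
Visit W → queue [J, K, L, N, R, P, S]
Visit J → queue [K, L, N, R, P, S]
Visit K → queue [L, N, R, P, S]
Visit L → queue [N, R, P, S]
Visit N → queue [R, P, S]
Visit R → queue [P, S]
Visit P → queue [S]
Visit S → queue []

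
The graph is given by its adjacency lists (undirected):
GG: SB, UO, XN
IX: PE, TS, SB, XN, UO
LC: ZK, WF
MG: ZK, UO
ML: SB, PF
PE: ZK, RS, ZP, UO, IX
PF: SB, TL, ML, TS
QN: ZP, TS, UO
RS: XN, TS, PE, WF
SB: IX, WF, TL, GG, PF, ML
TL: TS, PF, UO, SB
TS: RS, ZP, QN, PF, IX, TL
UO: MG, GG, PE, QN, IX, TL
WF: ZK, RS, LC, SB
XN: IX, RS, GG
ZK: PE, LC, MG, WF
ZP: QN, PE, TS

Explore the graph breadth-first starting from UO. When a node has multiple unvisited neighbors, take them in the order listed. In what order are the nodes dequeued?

UO, MG, GG, PE, QN, IX, TL, ZK, SB, XN, RS, ZP, TS, PF, LC, WF, ML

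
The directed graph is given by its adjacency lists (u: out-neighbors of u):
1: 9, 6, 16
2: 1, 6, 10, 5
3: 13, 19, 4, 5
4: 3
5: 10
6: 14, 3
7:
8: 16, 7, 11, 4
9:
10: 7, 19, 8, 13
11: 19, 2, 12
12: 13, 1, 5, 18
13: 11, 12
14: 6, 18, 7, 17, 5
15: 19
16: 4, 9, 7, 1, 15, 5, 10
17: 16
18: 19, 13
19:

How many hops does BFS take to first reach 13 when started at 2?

2

Level 0: 2
Level 1: 1, 5, 6, 10
Level 2: 3, 7, 8, 9, 13, 14, 16, 19
Level 3: 4, 11, 12, 15, 17, 18
13 first appears at level 2.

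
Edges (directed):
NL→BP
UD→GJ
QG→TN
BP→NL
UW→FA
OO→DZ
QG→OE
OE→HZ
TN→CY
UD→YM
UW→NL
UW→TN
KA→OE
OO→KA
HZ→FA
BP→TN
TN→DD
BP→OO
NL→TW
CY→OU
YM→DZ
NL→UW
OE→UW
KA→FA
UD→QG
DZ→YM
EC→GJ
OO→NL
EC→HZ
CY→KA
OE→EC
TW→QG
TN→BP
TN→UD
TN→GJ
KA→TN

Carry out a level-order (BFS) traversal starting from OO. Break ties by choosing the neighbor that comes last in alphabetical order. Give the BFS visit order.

Visit OO; enqueue NL, KA, DZ → queue [NL, KA, DZ]
Visit NL; enqueue UW, TW, BP → queue [KA, DZ, UW, TW, BP]
Visit KA; enqueue TN, OE, FA → queue [DZ, UW, TW, BP, TN, OE, FA]
Visit DZ; enqueue YM → queue [UW, TW, BP, TN, OE, FA, YM]
Visit UW → queue [TW, BP, TN, OE, FA, YM]
Visit TW; enqueue QG → queue [BP, TN, OE, FA, YM, QG]
Visit BP → queue [TN, OE, FA, YM, QG]
Visit TN; enqueue UD, GJ, DD, CY → queue [OE, FA, YM, QG, UD, GJ, DD, CY]
Visit OE; enqueue HZ, EC → queue [FA, YM, QG, UD, GJ, DD, CY, HZ, EC]
Visit FA → queue [YM, QG, UD, GJ, DD, CY, HZ, EC]
Visit YM → queue [QG, UD, GJ, DD, CY, HZ, EC]
Visit QG → queue [UD, GJ, DD, CY, HZ, EC]
Visit UD → queue [GJ, DD, CY, HZ, EC]
Visit GJ → queue [DD, CY, HZ, EC]
Visit DD → queue [CY, HZ, EC]
Visit CY; enqueue OU → queue [HZ, EC, OU]
Visit HZ → queue [EC, OU]
Visit EC → queue [OU]
Visit OU → queue []

OO NL KA DZ UW TW BP TN OE FA YM QG UD GJ DD CY HZ EC OU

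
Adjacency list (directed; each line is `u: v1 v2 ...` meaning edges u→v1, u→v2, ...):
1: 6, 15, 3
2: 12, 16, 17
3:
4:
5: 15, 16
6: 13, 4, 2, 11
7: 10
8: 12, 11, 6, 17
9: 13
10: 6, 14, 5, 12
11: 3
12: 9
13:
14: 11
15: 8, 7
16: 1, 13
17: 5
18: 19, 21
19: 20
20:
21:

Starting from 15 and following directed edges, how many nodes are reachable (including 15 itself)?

17

BFS from 15 visits: 15, 8, 7, 17, 12, 11, 6, 10, 5, 9, 3, 13, 4, 2, 14, 16, 1
Reachable nodes: 17 of 21 total.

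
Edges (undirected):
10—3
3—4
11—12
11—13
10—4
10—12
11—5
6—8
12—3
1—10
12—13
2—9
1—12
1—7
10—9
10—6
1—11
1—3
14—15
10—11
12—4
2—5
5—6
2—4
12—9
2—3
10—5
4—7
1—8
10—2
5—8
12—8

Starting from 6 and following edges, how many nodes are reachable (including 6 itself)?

BFS from 6 visits: 6, 5, 8, 10, 2, 11, 1, 12, 3, 4, 9, 13, 7
Reachable nodes: 13 of 15 total.

13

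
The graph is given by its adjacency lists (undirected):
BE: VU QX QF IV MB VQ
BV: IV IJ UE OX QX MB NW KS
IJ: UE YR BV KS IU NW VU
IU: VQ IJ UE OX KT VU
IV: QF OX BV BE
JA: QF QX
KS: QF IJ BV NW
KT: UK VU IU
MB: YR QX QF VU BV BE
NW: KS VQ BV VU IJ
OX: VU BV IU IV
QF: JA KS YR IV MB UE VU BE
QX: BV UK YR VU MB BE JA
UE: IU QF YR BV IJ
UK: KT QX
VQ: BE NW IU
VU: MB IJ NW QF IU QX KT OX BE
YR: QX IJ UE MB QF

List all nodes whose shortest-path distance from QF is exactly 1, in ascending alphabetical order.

Level 0: QF
Level 1: BE, IV, JA, KS, MB, UE, VU, YR
Level 2: BV, IJ, IU, KT, NW, OX, QX, VQ
Level 3: UK

BE, IV, JA, KS, MB, UE, VU, YR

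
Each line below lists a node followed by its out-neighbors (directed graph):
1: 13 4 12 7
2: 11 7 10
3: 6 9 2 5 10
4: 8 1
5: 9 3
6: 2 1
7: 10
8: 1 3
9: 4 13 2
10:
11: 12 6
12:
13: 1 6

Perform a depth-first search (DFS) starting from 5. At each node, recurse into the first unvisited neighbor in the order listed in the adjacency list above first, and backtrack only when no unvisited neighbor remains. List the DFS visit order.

5 → 9 → 4 → 8 → 1 → 13 → 6 → 2 → 11 → 12 → 7 → 10 → 3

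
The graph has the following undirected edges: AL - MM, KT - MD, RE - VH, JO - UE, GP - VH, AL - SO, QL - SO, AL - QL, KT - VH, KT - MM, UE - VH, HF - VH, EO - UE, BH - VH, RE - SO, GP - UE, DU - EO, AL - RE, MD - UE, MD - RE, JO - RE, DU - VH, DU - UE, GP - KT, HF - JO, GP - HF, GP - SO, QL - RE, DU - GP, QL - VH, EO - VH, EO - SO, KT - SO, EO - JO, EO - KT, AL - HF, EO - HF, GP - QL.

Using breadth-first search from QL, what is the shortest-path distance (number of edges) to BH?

2

Level 0: QL
Level 1: AL, GP, RE, SO, VH
Level 2: BH, DU, EO, HF, JO, KT, MD, MM, UE
BH first appears at level 2.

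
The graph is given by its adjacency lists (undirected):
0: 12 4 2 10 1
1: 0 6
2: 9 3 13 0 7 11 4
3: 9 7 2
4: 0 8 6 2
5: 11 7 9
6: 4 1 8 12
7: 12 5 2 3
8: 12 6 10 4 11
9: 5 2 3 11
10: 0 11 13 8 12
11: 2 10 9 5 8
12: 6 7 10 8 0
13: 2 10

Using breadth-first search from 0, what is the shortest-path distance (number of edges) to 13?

Level 0: 0
Level 1: 1, 2, 4, 10, 12
Level 2: 3, 6, 7, 8, 9, 11, 13
Level 3: 5
13 first appears at level 2.

2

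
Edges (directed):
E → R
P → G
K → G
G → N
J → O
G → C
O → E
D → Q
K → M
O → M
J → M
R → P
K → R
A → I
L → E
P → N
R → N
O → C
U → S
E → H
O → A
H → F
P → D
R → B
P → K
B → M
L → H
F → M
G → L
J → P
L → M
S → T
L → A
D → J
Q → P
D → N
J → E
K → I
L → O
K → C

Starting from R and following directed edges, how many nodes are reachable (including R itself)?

BFS from R visits: R, B, N, P, M, D, G, K, J, Q, C, L, I, E, O, A, H, F
Reachable nodes: 18 of 21 total.

18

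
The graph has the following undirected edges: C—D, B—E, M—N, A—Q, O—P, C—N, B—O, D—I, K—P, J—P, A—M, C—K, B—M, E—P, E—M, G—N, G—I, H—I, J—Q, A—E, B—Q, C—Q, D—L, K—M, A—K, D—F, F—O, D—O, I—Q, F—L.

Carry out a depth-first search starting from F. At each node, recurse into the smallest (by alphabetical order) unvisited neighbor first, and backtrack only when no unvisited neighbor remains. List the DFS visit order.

F -> D -> C -> K -> A -> E -> B -> M -> N -> G -> I -> H -> Q -> J -> P -> O -> L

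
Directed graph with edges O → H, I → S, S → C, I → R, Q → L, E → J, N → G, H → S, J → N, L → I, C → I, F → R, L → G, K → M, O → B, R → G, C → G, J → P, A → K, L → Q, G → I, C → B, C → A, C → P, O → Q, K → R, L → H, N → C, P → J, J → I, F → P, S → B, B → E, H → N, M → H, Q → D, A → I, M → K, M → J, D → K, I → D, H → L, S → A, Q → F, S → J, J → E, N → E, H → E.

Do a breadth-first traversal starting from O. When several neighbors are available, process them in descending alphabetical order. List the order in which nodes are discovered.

O → Q → H → B → L → F → D → S → N → E → I → G → R → P → K → J → C → A → M

Visit O; enqueue Q, H, B → queue [Q, H, B]
Visit Q; enqueue L, F, D → queue [H, B, L, F, D]
Visit H; enqueue S, N, E → queue [B, L, F, D, S, N, E]
Visit B → queue [L, F, D, S, N, E]
Visit L; enqueue I, G → queue [F, D, S, N, E, I, G]
Visit F; enqueue R, P → queue [D, S, N, E, I, G, R, P]
Visit D; enqueue K → queue [S, N, E, I, G, R, P, K]
Visit S; enqueue J, C, A → queue [N, E, I, G, R, P, K, J, C, A]
Visit N → queue [E, I, G, R, P, K, J, C, A]
Visit E → queue [I, G, R, P, K, J, C, A]
Visit I → queue [G, R, P, K, J, C, A]
Visit G → queue [R, P, K, J, C, A]
Visit R → queue [P, K, J, C, A]
Visit P → queue [K, J, C, A]
Visit K; enqueue M → queue [J, C, A, M]
Visit J → queue [C, A, M]
Visit C → queue [A, M]
Visit A → queue [M]
Visit M → queue []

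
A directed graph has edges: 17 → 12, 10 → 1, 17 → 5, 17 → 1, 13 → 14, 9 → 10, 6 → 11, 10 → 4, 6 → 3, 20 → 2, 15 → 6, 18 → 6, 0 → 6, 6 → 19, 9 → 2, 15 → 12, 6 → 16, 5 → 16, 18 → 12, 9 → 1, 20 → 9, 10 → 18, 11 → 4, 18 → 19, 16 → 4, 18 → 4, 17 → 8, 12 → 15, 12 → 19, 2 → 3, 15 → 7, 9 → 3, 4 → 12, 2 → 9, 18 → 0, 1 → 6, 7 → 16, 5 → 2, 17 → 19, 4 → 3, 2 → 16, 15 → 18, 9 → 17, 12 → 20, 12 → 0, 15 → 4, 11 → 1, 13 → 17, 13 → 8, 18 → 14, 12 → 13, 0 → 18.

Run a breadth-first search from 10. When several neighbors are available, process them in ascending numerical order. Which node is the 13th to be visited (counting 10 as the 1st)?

13

Visit 10; enqueue 1, 4, 18 → queue [1, 4, 18]
Visit 1; enqueue 6 → queue [4, 18, 6]
Visit 4; enqueue 3, 12 → queue [18, 6, 3, 12]
Visit 18; enqueue 0, 14, 19 → queue [6, 3, 12, 0, 14, 19]
Visit 6; enqueue 11, 16 → queue [3, 12, 0, 14, 19, 11, 16]
Visit 3 → queue [12, 0, 14, 19, 11, 16]
Visit 12; enqueue 13, 15, 20 → queue [0, 14, 19, 11, 16, 13, 15, 20]
Visit 0 → queue [14, 19, 11, 16, 13, 15, 20]
Visit 14 → queue [19, 11, 16, 13, 15, 20]
Visit 19 → queue [11, 16, 13, 15, 20]
Visit 11 → queue [16, 13, 15, 20]
Visit 16 → queue [13, 15, 20]
Visit 13; enqueue 8, 17 → queue [15, 20, 8, 17]
Visit 15; enqueue 7 → queue [20, 8, 17, 7]
Visit 20; enqueue 2, 9 → queue [8, 17, 7, 2, 9]
Visit 8 → queue [17, 7, 2, 9]
Visit 17; enqueue 5 → queue [7, 2, 9, 5]
Visit 7 → queue [2, 9, 5]
Visit 2 → queue [9, 5]
Visit 9 → queue [5]
Visit 5 → queue []

Visit order: 10, 1, 4, 18, 6, 3, 12, 0, 14, 19, 11, 16, 13, 15, 20, 8, 17, 7, 2, 9, 5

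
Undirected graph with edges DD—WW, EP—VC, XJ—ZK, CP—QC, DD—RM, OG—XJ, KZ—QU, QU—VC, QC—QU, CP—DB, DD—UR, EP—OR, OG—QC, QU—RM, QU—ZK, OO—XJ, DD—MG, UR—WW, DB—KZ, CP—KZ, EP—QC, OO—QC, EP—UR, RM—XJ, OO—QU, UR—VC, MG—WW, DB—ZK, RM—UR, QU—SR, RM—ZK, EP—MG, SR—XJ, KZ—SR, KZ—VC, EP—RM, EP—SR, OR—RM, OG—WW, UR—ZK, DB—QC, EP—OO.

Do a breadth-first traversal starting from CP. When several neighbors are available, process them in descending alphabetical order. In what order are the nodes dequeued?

CP → QC → KZ → DB → QU → OO → OG → EP → VC → SR → ZK → RM → XJ → WW → UR → OR → MG → DD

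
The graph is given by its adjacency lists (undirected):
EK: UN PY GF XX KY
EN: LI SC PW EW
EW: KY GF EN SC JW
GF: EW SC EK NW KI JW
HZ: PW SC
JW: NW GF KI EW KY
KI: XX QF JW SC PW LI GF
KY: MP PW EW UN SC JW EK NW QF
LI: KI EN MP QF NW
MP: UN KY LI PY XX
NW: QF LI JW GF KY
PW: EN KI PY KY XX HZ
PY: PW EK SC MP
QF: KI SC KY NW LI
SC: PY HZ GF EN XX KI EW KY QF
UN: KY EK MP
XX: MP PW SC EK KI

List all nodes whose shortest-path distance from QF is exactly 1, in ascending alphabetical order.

Level 0: QF
Level 1: KI, KY, LI, NW, SC
Level 2: EK, EN, EW, GF, HZ, JW, MP, PW, PY, UN, XX

KI, KY, LI, NW, SC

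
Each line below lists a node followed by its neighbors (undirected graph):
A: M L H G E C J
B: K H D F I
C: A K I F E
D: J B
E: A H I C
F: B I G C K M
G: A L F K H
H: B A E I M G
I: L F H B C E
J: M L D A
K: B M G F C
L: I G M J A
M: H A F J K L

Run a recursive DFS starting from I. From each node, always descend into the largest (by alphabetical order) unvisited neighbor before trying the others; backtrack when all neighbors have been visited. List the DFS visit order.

I → L → M → K → G → H → E → C → F → B → D → J → A

Visit I
I → L
L → M
M → K
K → G
G → H
H → E
E → C
C → F
F → B
B → D
D → J
J → A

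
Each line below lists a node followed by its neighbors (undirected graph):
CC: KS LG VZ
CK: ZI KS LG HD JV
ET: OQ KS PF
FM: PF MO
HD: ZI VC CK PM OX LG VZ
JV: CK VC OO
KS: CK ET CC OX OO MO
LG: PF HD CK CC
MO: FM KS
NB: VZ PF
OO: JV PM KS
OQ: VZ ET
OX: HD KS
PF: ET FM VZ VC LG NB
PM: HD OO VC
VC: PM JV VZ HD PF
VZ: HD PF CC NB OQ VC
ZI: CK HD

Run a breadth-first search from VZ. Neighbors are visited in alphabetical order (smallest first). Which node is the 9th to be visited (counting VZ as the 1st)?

Visit VZ; enqueue CC, HD, NB, OQ, PF, VC → queue [CC, HD, NB, OQ, PF, VC]
Visit CC; enqueue KS, LG → queue [HD, NB, OQ, PF, VC, KS, LG]
Visit HD; enqueue CK, OX, PM, ZI → queue [NB, OQ, PF, VC, KS, LG, CK, OX, PM, ZI]
Visit NB → queue [OQ, PF, VC, KS, LG, CK, OX, PM, ZI]
Visit OQ; enqueue ET → queue [PF, VC, KS, LG, CK, OX, PM, ZI, ET]
Visit PF; enqueue FM → queue [VC, KS, LG, CK, OX, PM, ZI, ET, FM]
Visit VC; enqueue JV → queue [KS, LG, CK, OX, PM, ZI, ET, FM, JV]
Visit KS; enqueue MO, OO → queue [LG, CK, OX, PM, ZI, ET, FM, JV, MO, OO]
Visit LG → queue [CK, OX, PM, ZI, ET, FM, JV, MO, OO]
Visit CK → queue [OX, PM, ZI, ET, FM, JV, MO, OO]
Visit OX → queue [PM, ZI, ET, FM, JV, MO, OO]
Visit PM → queue [ZI, ET, FM, JV, MO, OO]
Visit ZI → queue [ET, FM, JV, MO, OO]
Visit ET → queue [FM, JV, MO, OO]
Visit FM → queue [JV, MO, OO]
Visit JV → queue [MO, OO]
Visit MO → queue [OO]
Visit OO → queue []

Visit order: VZ, CC, HD, NB, OQ, PF, VC, KS, LG, CK, OX, PM, ZI, ET, FM, JV, MO, OO

LG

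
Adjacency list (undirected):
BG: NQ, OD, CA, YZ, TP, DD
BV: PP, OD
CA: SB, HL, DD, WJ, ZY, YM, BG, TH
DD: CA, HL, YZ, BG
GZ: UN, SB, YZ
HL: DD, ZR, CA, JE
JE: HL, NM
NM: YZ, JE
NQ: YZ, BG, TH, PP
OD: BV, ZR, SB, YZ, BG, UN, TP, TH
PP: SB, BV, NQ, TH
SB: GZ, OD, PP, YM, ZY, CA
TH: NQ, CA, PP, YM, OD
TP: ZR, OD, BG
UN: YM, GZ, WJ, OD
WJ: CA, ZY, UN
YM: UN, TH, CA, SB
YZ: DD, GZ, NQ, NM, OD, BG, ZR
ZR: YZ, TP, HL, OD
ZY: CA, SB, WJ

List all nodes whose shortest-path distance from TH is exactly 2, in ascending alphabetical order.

Level 0: TH
Level 1: CA, NQ, OD, PP, YM
Level 2: BG, BV, DD, HL, SB, TP, UN, WJ, YZ, ZR, ZY
Level 3: GZ, JE, NM

BG, BV, DD, HL, SB, TP, UN, WJ, YZ, ZR, ZY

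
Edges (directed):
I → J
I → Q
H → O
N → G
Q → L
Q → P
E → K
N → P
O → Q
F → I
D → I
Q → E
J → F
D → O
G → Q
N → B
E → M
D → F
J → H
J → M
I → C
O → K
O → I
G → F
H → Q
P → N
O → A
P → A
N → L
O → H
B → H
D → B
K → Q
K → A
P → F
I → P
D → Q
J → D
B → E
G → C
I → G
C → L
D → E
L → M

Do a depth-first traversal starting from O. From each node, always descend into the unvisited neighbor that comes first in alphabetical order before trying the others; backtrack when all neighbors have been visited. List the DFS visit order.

O, A, H, Q, E, K, M, L, P, F, I, C, G, J, D, B, N

Visit O
O → A
O → H
H → Q
Q → E
E → K
E → M
Q → L
Q → P
P → F
F → I
I → C
I → G
I → J
J → D
D → B
P → N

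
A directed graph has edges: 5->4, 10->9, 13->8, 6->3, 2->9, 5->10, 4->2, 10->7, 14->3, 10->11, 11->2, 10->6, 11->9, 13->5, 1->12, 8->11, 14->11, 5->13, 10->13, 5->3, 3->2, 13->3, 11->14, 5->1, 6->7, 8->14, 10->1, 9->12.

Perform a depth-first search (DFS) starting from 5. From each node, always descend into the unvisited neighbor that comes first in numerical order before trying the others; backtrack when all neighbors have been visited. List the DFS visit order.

Visit 5
5 → 1
1 → 12
5 → 3
3 → 2
2 → 9
5 → 4
5 → 10
10 → 6
6 → 7
10 → 11
11 → 14
10 → 13
13 → 8

5 → 1 → 12 → 3 → 2 → 9 → 4 → 10 → 6 → 7 → 11 → 14 → 13 → 8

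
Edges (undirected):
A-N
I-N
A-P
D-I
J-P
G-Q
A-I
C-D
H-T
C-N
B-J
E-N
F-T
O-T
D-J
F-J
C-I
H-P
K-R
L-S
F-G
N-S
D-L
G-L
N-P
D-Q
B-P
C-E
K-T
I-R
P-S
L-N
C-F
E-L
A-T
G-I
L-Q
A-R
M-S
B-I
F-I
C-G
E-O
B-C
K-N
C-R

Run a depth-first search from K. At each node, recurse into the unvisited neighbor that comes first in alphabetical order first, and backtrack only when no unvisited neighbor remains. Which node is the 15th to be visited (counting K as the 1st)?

H

Visit K
K → N
N → A
A → I
I → B
B → C
C → D
D → J
J → F
F → G
G → L
L → E
E → O
O → T
T → H
H → P
P → S
S → M
L → Q
C → R

Visit order: K, N, A, I, B, C, D, J, F, G, L, E, O, T, H, P, S, M, Q, R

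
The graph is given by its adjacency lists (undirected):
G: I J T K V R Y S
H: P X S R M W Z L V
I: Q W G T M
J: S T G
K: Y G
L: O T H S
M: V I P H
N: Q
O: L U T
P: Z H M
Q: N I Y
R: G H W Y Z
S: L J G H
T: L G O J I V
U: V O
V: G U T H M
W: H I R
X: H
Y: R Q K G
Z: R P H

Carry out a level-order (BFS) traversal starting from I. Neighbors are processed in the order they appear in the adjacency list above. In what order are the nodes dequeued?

Visit I; enqueue Q, W, G, T, M → queue [Q, W, G, T, M]
Visit Q; enqueue N, Y → queue [W, G, T, M, N, Y]
Visit W; enqueue H, R → queue [G, T, M, N, Y, H, R]
Visit G; enqueue J, K, V, S → queue [T, M, N, Y, H, R, J, K, V, S]
Visit T; enqueue L, O → queue [M, N, Y, H, R, J, K, V, S, L, O]
Visit M; enqueue P → queue [N, Y, H, R, J, K, V, S, L, O, P]
Visit N → queue [Y, H, R, J, K, V, S, L, O, P]
Visit Y → queue [H, R, J, K, V, S, L, O, P]
Visit H; enqueue X, Z → queue [R, J, K, V, S, L, O, P, X, Z]
Visit R → queue [J, K, V, S, L, O, P, X, Z]
Visit J → queue [K, V, S, L, O, P, X, Z]
Visit K → queue [V, S, L, O, P, X, Z]
Visit V; enqueue U → queue [S, L, O, P, X, Z, U]
Visit S → queue [L, O, P, X, Z, U]
Visit L → queue [O, P, X, Z, U]
Visit O → queue [P, X, Z, U]
Visit P → queue [X, Z, U]
Visit X → queue [Z, U]
Visit Z → queue [U]
Visit U → queue []

I Q W G T M N Y H R J K V S L O P X Z U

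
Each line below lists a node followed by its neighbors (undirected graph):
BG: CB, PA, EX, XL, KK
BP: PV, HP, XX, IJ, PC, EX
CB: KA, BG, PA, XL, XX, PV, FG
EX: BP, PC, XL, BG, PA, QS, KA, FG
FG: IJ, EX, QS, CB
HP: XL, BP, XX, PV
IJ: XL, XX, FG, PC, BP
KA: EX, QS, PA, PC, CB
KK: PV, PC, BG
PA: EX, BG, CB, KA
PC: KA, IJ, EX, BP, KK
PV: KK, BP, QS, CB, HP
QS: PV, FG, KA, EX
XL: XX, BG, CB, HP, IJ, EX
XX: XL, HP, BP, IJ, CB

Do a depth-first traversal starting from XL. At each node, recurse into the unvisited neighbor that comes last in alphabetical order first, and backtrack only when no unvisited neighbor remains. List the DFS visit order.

XL, XX, IJ, PC, KK, PV, QS, KA, PA, EX, FG, CB, BG, BP, HP

Visit XL
XL → XX
XX → IJ
IJ → PC
PC → KK
KK → PV
PV → QS
QS → KA
KA → PA
PA → EX
EX → FG
FG → CB
CB → BG
EX → BP
BP → HP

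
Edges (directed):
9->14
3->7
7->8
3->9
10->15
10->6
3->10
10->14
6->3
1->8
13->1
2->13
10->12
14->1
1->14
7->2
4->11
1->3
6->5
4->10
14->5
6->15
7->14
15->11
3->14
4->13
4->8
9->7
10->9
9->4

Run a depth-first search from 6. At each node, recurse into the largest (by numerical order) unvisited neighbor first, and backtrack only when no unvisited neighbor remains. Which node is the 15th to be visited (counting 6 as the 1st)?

Visit 6
6 → 15
15 → 11
6 → 5
6 → 3
3 → 14
14 → 1
1 → 8
3 → 10
10 → 12
10 → 9
9 → 7
7 → 2
2 → 13
9 → 4

Visit order: 6, 15, 11, 5, 3, 14, 1, 8, 10, 12, 9, 7, 2, 13, 4

4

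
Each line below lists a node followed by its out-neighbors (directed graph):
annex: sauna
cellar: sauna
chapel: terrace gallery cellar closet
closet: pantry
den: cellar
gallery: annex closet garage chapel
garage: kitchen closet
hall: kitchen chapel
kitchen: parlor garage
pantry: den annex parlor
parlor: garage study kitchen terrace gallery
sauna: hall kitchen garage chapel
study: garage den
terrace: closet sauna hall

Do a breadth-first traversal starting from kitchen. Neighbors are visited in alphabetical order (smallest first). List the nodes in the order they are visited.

Visit kitchen; enqueue garage, parlor → queue [garage, parlor]
Visit garage; enqueue closet → queue [parlor, closet]
Visit parlor; enqueue gallery, study, terrace → queue [closet, gallery, study, terrace]
Visit closet; enqueue pantry → queue [gallery, study, terrace, pantry]
Visit gallery; enqueue annex, chapel → queue [study, terrace, pantry, annex, chapel]
Visit study; enqueue den → queue [terrace, pantry, annex, chapel, den]
Visit terrace; enqueue hall, sauna → queue [pantry, annex, chapel, den, hall, sauna]
Visit pantry → queue [annex, chapel, den, hall, sauna]
Visit annex → queue [chapel, den, hall, sauna]
Visit chapel; enqueue cellar → queue [den, hall, sauna, cellar]
Visit den → queue [hall, sauna, cellar]
Visit hall → queue [sauna, cellar]
Visit sauna → queue [cellar]
Visit cellar → queue []

kitchen → garage → parlor → closet → gallery → study → terrace → pantry → annex → chapel → den → hall → sauna → cellar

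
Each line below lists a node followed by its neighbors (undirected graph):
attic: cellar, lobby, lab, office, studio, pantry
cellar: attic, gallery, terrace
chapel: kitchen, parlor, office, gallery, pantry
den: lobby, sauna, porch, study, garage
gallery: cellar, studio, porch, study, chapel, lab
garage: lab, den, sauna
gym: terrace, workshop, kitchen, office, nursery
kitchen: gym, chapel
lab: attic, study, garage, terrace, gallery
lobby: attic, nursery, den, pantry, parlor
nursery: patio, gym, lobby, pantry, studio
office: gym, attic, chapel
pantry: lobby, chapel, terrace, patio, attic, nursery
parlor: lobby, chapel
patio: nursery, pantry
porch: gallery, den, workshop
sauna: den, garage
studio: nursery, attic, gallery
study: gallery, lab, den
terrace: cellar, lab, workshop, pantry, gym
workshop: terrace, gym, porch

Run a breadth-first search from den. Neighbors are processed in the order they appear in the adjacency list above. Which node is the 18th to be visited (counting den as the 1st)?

Visit den; enqueue lobby, sauna, porch, study, garage → queue [lobby, sauna, porch, study, garage]
Visit lobby; enqueue attic, nursery, pantry, parlor → queue [sauna, porch, study, garage, attic, nursery, pantry, parlor]
Visit sauna → queue [porch, study, garage, attic, nursery, pantry, parlor]
Visit porch; enqueue gallery, workshop → queue [study, garage, attic, nursery, pantry, parlor, gallery, workshop]
Visit study; enqueue lab → queue [garage, attic, nursery, pantry, parlor, gallery, workshop, lab]
Visit garage → queue [attic, nursery, pantry, parlor, gallery, workshop, lab]
Visit attic; enqueue cellar, office, studio → queue [nursery, pantry, parlor, gallery, workshop, lab, cellar, office, studio]
Visit nursery; enqueue patio, gym → queue [pantry, parlor, gallery, workshop, lab, cellar, office, studio, patio, gym]
Visit pantry; enqueue chapel, terrace → queue [parlor, gallery, workshop, lab, cellar, office, studio, patio, gym, chapel, terrace]
Visit parlor → queue [gallery, workshop, lab, cellar, office, studio, patio, gym, chapel, terrace]
Visit gallery → queue [workshop, lab, cellar, office, studio, patio, gym, chapel, terrace]
Visit workshop → queue [lab, cellar, office, studio, patio, gym, chapel, terrace]
Visit lab → queue [cellar, office, studio, patio, gym, chapel, terrace]
Visit cellar → queue [office, studio, patio, gym, chapel, terrace]
Visit office → queue [studio, patio, gym, chapel, terrace]
Visit studio → queue [patio, gym, chapel, terrace]
Visit patio → queue [gym, chapel, terrace]
Visit gym; enqueue kitchen → queue [chapel, terrace, kitchen]
Visit chapel → queue [terrace, kitchen]
Visit terrace → queue [kitchen]
Visit kitchen → queue []

Visit order: den, lobby, sauna, porch, study, garage, attic, nursery, pantry, parlor, gallery, workshop, lab, cellar, office, studio, patio, gym, chapel, terrace, kitchen

gym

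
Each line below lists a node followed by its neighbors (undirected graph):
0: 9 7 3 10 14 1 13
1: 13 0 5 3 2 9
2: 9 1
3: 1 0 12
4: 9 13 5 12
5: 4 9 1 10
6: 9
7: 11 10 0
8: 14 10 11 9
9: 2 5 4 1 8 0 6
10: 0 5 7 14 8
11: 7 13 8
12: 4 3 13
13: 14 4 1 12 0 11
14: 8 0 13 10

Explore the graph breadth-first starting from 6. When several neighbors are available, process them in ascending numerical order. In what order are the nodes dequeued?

Visit 6; enqueue 9 → queue [9]
Visit 9; enqueue 0, 1, 2, 4, 5, 8 → queue [0, 1, 2, 4, 5, 8]
Visit 0; enqueue 3, 7, 10, 13, 14 → queue [1, 2, 4, 5, 8, 3, 7, 10, 13, 14]
Visit 1 → queue [2, 4, 5, 8, 3, 7, 10, 13, 14]
Visit 2 → queue [4, 5, 8, 3, 7, 10, 13, 14]
Visit 4; enqueue 12 → queue [5, 8, 3, 7, 10, 13, 14, 12]
Visit 5 → queue [8, 3, 7, 10, 13, 14, 12]
Visit 8; enqueue 11 → queue [3, 7, 10, 13, 14, 12, 11]
Visit 3 → queue [7, 10, 13, 14, 12, 11]
Visit 7 → queue [10, 13, 14, 12, 11]
Visit 10 → queue [13, 14, 12, 11]
Visit 13 → queue [14, 12, 11]
Visit 14 → queue [12, 11]
Visit 12 → queue [11]
Visit 11 → queue []

6 → 9 → 0 → 1 → 2 → 4 → 5 → 8 → 3 → 7 → 10 → 13 → 14 → 12 → 11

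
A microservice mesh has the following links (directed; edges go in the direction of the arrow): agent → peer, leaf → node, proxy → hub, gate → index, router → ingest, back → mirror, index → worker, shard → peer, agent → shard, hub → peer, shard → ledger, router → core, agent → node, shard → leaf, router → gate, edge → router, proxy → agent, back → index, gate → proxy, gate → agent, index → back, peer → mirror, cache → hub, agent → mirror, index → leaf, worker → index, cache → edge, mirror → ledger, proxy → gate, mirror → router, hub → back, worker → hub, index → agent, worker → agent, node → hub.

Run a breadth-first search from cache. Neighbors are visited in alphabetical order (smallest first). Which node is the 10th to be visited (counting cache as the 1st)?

index

Visit cache; enqueue edge, hub → queue [edge, hub]
Visit edge; enqueue router → queue [hub, router]
Visit hub; enqueue back, peer → queue [router, back, peer]
Visit router; enqueue core, gate, ingest → queue [back, peer, core, gate, ingest]
Visit back; enqueue index, mirror → queue [peer, core, gate, ingest, index, mirror]
Visit peer → queue [core, gate, ingest, index, mirror]
Visit core → queue [gate, ingest, index, mirror]
Visit gate; enqueue agent, proxy → queue [ingest, index, mirror, agent, proxy]
Visit ingest → queue [index, mirror, agent, proxy]
Visit index; enqueue leaf, worker → queue [mirror, agent, proxy, leaf, worker]
Visit mirror; enqueue ledger → queue [agent, proxy, leaf, worker, ledger]
Visit agent; enqueue node, shard → queue [proxy, leaf, worker, ledger, node, shard]
Visit proxy → queue [leaf, worker, ledger, node, shard]
Visit leaf → queue [worker, ledger, node, shard]
Visit worker → queue [ledger, node, shard]
Visit ledger → queue [node, shard]
Visit node → queue [shard]
Visit shard → queue []

Visit order: cache, edge, hub, router, back, peer, core, gate, ingest, index, mirror, agent, proxy, leaf, worker, ledger, node, shard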